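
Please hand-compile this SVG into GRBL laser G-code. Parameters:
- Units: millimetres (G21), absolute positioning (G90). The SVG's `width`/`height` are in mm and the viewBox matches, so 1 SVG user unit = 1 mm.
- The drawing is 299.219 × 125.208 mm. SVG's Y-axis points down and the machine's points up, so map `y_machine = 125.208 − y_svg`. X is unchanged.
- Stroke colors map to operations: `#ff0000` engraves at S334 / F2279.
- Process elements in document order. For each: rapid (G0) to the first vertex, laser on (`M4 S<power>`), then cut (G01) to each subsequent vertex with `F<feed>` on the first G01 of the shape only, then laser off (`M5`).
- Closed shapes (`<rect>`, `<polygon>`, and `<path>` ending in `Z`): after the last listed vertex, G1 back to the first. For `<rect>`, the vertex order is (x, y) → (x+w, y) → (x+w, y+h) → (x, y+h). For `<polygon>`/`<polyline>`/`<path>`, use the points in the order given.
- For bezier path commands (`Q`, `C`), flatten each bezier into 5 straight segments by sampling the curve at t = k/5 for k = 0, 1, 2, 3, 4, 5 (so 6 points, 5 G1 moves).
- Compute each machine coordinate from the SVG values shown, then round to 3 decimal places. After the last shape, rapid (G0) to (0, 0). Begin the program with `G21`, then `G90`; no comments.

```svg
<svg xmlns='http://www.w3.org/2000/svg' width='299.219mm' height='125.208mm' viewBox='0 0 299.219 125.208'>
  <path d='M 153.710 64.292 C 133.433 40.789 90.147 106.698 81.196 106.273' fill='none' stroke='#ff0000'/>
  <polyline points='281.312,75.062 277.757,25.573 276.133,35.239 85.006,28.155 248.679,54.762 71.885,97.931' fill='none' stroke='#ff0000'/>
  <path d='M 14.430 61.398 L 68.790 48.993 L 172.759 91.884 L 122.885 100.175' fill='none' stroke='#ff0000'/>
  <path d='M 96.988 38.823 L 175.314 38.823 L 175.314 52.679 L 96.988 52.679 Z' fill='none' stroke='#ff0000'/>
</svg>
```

G21
G90
G0 X153.710 Y60.916
M4 S334
G01 X139.241 Y65.534 F2279
G01 X122.003 Y56.170
G01 X104.748 Y40.298
G01 X90.228 Y25.394
G01 X81.196 Y18.935
M5
G0 X281.312 Y50.146
M4 S334
G01 X277.757 Y99.635 F2279
G01 X276.133 Y89.969
G01 X85.006 Y97.053
G01 X248.679 Y70.446
G01 X71.885 Y27.277
M5
G0 X14.430 Y63.810
M4 S334
G01 X68.790 Y76.215 F2279
G01 X172.759 Y33.324
G01 X122.885 Y25.033
M5
G0 X96.988 Y86.385
M4 S334
G01 X175.314 Y86.385 F2279
G01 X175.314 Y72.529
G01 X96.988 Y72.529
G01 X96.988 Y86.385
M5
G0 X0.000 Y0.000

viewBox `0 0 299.219 125.208` with mm width/height → 1 unit = 1 mm. Flip: y_m = 125.208 − y_svg.

**Shape 1** — `<path>` cubic bezier, stroke `#ff0000` → engrave (S334, F2279). Control points (SVG): P0=(153.710,64.292), P1=(133.433,40.789), P2=(90.147,106.698), P3=(81.196,106.273); sampled at t=k/5. Machine vertices: (153.710,60.916) → (139.241,65.534) → (122.003,56.170) → (104.748,40.298) → (90.228,25.394) → (81.196,18.935). Open path.

**Shape 2** — `<polyline>` open polyline, stroke `#ff0000` → engrave (S334, F2279). Machine vertices: (281.312,50.146) → (277.757,99.635) → (276.133,89.969) → (85.006,97.053) → (248.679,70.446) → (71.885,27.277). Open path.

**Shape 3** — `<path>` open polyline, stroke `#ff0000` → engrave (S334, F2279). Machine vertices: (14.430,63.810) → (68.790,76.215) → (172.759,33.324) → (122.885,25.033). Open path.

**Shape 4** — `<path>` rectangle, stroke `#ff0000` → engrave (S334, F2279). Machine vertices: (96.988,86.385) → (175.314,86.385) → (175.314,72.529) → (96.988,72.529) → (96.988,86.385). Closed: final G1 returns to the first vertex.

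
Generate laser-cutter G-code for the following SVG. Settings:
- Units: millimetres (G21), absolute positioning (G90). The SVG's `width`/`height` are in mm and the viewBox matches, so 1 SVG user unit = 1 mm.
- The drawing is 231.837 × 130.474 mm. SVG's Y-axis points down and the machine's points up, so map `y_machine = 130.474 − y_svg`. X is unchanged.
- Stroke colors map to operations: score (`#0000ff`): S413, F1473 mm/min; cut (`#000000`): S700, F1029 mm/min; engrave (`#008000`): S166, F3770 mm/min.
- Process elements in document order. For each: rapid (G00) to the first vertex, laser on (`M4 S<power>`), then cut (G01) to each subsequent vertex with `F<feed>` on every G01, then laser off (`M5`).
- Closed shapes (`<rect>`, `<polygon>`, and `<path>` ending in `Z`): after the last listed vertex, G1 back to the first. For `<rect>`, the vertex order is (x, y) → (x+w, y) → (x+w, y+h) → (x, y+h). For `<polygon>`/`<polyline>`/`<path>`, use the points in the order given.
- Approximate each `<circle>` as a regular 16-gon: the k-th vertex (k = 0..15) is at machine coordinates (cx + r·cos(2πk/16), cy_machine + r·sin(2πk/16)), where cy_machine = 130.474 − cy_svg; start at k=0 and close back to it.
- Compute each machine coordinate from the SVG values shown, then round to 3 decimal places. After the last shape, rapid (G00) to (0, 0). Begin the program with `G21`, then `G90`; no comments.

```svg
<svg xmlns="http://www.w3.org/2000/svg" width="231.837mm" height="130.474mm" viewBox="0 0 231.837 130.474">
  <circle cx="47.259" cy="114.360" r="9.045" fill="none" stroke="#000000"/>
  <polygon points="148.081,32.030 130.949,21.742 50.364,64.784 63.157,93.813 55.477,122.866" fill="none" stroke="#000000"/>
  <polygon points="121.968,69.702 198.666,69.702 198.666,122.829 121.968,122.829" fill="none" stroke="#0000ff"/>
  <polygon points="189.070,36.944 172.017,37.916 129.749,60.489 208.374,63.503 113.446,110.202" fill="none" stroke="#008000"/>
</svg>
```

G21
G90
G00 X56.304 Y16.114
M4 S700
G01 X55.615 Y19.575 F1029
G01 X53.655 Y22.510 F1029
G01 X50.720 Y24.470 F1029
G01 X47.259 Y25.159 F1029
G01 X43.798 Y24.470 F1029
G01 X40.863 Y22.510 F1029
G01 X38.903 Y19.575 F1029
G01 X38.214 Y16.114 F1029
G01 X38.903 Y12.653 F1029
G01 X40.863 Y9.718 F1029
G01 X43.798 Y7.758 F1029
G01 X47.259 Y7.069 F1029
G01 X50.720 Y7.758 F1029
G01 X53.655 Y9.718 F1029
G01 X55.615 Y12.653 F1029
G01 X56.304 Y16.114 F1029
M5
G00 X148.081 Y98.444
M4 S700
G01 X130.949 Y108.732 F1029
G01 X50.364 Y65.690 F1029
G01 X63.157 Y36.661 F1029
G01 X55.477 Y7.608 F1029
G01 X148.081 Y98.444 F1029
M5
G00 X121.968 Y60.772
M4 S413
G01 X198.666 Y60.772 F1473
G01 X198.666 Y7.645 F1473
G01 X121.968 Y7.645 F1473
G01 X121.968 Y60.772 F1473
M5
G00 X189.070 Y93.530
M4 S166
G01 X172.017 Y92.558 F3770
G01 X129.749 Y69.985 F3770
G01 X208.374 Y66.971 F3770
G01 X113.446 Y20.272 F3770
G01 X189.070 Y93.530 F3770
M5
G00 X0.000 Y0.000

1 u = 1 mm; y_m = 130.474 − y.

[1] `<circle>` circle, #000000→cut S700 F1029: (56.304,16.114) → (55.615,19.575) → (53.655,22.510) → (50.720,24.470) → (47.259,25.159) → (43.798,24.470) → (40.863,22.510) → (38.903,19.575) → (38.214,16.114) → (38.903,12.653) → (40.863,9.718) → (43.798,7.758) → (47.259,7.069) → (50.720,7.758) → (53.655,9.718) → (55.615,12.653) → (56.304,16.114) (closed)

[2] `<polygon>` closed polygon, #000000→cut S700 F1029: (148.081,98.444) → (130.949,108.732) → (50.364,65.690) → (63.157,36.661) → (55.477,7.608) → (148.081,98.444) (closed)

[3] `<polygon>` rectangle, #0000ff→score S413 F1473: (121.968,60.772) → (198.666,60.772) → (198.666,7.645) → (121.968,7.645) → (121.968,60.772) (closed)

[4] `<polygon>` closed polygon, #008000→engrave S166 F3770: (189.070,93.530) → (172.017,92.558) → (129.749,69.985) → (208.374,66.971) → (113.446,20.272) → (189.070,93.530) (closed)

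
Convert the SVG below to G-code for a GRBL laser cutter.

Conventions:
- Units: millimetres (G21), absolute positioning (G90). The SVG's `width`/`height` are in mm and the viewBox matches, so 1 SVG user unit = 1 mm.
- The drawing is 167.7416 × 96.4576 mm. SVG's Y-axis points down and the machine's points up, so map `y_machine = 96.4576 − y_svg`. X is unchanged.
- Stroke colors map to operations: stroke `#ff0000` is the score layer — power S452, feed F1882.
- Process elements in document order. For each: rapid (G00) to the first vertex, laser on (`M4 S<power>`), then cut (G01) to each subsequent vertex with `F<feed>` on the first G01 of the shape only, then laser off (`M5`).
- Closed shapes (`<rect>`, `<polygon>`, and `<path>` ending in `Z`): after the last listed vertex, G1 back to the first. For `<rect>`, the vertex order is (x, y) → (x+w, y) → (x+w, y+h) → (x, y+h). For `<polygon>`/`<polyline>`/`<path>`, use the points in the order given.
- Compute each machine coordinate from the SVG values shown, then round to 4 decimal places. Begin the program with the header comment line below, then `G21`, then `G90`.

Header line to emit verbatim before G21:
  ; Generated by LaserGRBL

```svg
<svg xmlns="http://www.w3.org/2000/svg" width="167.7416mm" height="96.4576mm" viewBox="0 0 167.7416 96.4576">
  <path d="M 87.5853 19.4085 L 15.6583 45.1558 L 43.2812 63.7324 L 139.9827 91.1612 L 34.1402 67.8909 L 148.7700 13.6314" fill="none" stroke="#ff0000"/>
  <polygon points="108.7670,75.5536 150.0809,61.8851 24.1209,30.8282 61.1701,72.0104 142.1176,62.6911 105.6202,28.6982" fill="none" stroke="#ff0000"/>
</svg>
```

1 u = 1 mm; y_m = 96.4576 − y.

[1] `<path>` open polyline, #ff0000→score S452 F1882: (87.5853,77.0491) → (15.6583,51.3018) → (43.2812,32.7252) → (139.9827,5.2964) → (34.1402,28.5667) → (148.7700,82.8262)

[2] `<polygon>` closed polygon, #ff0000→score S452 F1882: (108.7670,20.9040) → (150.0809,34.5725) → (24.1209,65.6294) → (61.1701,24.4472) → (142.1176,33.7665) → (105.6202,67.7594) → (108.7670,20.9040) (closed)

; Generated by LaserGRBL
G21
G90
G00 X87.5853 Y77.0491
M4 S452
G01 X15.6583 Y51.3018 F1882
G01 X43.2812 Y32.7252
G01 X139.9827 Y5.2964
G01 X34.1402 Y28.5667
G01 X148.7700 Y82.8262
M5
G00 X108.7670 Y20.9040
M4 S452
G01 X150.0809 Y34.5725 F1882
G01 X24.1209 Y65.6294
G01 X61.1701 Y24.4472
G01 X142.1176 Y33.7665
G01 X105.6202 Y67.7594
G01 X108.7670 Y20.9040
M5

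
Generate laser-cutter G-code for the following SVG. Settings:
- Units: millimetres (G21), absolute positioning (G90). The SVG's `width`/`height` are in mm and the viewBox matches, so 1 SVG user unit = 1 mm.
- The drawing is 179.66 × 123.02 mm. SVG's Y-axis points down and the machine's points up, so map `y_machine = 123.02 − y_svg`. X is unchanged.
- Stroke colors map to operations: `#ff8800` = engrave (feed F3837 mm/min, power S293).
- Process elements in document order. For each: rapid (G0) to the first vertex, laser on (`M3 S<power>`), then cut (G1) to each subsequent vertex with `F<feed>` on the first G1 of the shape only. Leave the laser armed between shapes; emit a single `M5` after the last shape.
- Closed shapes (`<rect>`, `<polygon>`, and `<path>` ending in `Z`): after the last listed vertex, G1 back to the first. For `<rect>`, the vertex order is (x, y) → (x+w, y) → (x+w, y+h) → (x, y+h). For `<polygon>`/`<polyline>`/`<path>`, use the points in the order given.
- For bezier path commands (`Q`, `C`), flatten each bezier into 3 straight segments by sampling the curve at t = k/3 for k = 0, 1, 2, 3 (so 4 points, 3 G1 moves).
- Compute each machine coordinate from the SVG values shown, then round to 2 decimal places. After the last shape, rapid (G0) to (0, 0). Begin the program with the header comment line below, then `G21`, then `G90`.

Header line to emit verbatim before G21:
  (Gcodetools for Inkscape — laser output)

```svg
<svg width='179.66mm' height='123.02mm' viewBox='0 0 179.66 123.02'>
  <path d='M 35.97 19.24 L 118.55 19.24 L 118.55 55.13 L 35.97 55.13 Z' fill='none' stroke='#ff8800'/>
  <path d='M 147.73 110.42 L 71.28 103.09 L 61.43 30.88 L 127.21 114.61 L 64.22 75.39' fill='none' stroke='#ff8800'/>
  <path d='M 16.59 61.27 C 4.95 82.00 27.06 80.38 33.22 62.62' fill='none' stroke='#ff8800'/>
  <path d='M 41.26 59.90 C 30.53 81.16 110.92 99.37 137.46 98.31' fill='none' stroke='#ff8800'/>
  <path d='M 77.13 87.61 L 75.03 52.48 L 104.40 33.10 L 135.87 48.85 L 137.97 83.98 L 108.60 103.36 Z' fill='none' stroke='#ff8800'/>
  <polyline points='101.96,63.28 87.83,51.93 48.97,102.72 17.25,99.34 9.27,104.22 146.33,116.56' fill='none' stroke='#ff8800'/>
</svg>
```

(Gcodetools for Inkscape — laser output)
G21
G90
G0 X35.97 Y103.78
M3 S293
G1 X118.55 Y103.78 F3837
G1 X118.55 Y67.89
G1 X35.97 Y67.89
G1 X35.97 Y103.78
G0 X147.73 Y12.60
M3 S293
G1 X71.28 Y19.93 F3837
G1 X61.43 Y92.14
G1 X127.21 Y8.41
G1 X64.22 Y47.63
G0 X16.59 Y61.75
M3 S293
G1 X14.36 Y48.24 F3837
G1 X23.58 Y48.25
G1 X33.22 Y60.40
G0 X41.26 Y63.12
M3 S293
G1 X55.53 Y43.48 F3837
G1 X98.34 Y29.47
G1 X137.46 Y24.71
G0 X77.13 Y35.41
M3 S293
G1 X75.03 Y70.54 F3837
G1 X104.40 Y89.92
G1 X135.87 Y74.17
G1 X137.97 Y39.04
G1 X108.60 Y19.66
G1 X77.13 Y35.41
G0 X101.96 Y59.74
M3 S293
G1 X87.83 Y71.09 F3837
G1 X48.97 Y20.30
G1 X17.25 Y23.68
G1 X9.27 Y18.80
G1 X146.33 Y6.46
M5
G0 X0.00 Y0.00

1 u = 1 mm; y_m = 123.02 − y.

[1] `<path>` rectangle, #ff8800→engrave S293 F3837: (35.97,103.78) → (118.55,103.78) → (118.55,67.89) → (35.97,67.89) → (35.97,103.78) (closed)

[2] `<path>` open polyline, #ff8800→engrave S293 F3837: (147.73,12.60) → (71.28,19.93) → (61.43,92.14) → (127.21,8.41) → (64.22,47.63)

[3] `<path>` cubic bezier, #ff8800→engrave S293 F3837: (16.59,61.75) → (14.36,48.24) → (23.58,48.25) → (33.22,60.40)

[4] `<path>` cubic bezier, #ff8800→engrave S293 F3837: (41.26,63.12) → (55.53,43.48) → (98.34,29.47) → (137.46,24.71)

[5] `<path>` regular polygon, #ff8800→engrave S293 F3837: (77.13,35.41) → (75.03,70.54) → (104.40,89.92) → (135.87,74.17) → (137.97,39.04) → (108.60,19.66) → (77.13,35.41) (closed)

[6] `<polyline>` open polyline, #ff8800→engrave S293 F3837: (101.96,59.74) → (87.83,71.09) → (48.97,20.30) → (17.25,23.68) → (9.27,18.80) → (146.33,6.46)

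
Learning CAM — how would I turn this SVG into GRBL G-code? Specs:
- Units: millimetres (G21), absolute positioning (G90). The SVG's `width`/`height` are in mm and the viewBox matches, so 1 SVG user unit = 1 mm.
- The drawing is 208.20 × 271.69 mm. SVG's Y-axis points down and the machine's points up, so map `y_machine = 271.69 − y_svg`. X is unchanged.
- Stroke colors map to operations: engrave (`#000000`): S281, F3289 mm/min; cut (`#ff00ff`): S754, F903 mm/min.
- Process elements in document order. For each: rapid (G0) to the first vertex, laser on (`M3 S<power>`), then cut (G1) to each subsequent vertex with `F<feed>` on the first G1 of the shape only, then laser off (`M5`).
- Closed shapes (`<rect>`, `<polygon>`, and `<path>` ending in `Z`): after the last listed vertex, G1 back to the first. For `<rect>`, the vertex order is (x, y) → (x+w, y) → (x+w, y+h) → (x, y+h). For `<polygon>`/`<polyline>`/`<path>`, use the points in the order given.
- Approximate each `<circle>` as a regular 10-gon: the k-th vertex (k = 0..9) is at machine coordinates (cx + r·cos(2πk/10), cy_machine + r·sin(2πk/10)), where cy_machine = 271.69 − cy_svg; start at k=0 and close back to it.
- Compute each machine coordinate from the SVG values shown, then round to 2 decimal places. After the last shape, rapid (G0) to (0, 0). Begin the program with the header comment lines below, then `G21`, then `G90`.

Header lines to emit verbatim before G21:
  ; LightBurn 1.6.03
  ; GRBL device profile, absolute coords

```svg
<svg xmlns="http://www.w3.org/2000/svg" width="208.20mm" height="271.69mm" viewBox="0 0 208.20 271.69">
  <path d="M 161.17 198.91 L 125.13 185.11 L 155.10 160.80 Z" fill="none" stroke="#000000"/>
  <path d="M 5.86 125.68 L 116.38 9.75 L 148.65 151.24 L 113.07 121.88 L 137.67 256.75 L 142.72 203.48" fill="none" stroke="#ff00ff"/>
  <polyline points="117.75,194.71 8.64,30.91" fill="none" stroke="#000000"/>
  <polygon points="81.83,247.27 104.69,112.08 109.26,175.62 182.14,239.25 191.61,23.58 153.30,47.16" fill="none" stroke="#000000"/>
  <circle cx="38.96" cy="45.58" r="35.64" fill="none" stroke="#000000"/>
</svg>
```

1 u = 1 mm; y_m = 271.69 − y.

[1] `<path>` regular polygon, #000000→engrave S281 F3289: (161.17,72.78) → (125.13,86.58) → (155.10,110.89) → (161.17,72.78) (closed)

[2] `<path>` open polyline, #ff00ff→cut S754 F903: (5.86,146.01) → (116.38,261.94) → (148.65,120.45) → (113.07,149.81) → (137.67,14.94) → (142.72,68.21)

[3] `<polyline>` line segment, #000000→engrave S281 F3289: (117.75,76.98) → (8.64,240.78)

[4] `<polygon>` closed polygon, #000000→engrave S281 F3289: (81.83,24.42) → (104.69,159.61) → (109.26,96.07) → (182.14,32.44) → (191.61,248.11) → (153.30,224.53) → (81.83,24.42) (closed)

[5] `<circle>` circle, #000000→engrave S281 F3289: (74.60,226.11) → (67.79,247.06) → (49.97,260.01) → (27.95,260.01) → (10.13,247.06) → (3.32,226.11) → (10.13,205.16) → (27.95,192.21) → (49.97,192.21) → (67.79,205.16) → (74.60,226.11) (closed)

; LightBurn 1.6.03
; GRBL device profile, absolute coords
G21
G90
G0 X161.17 Y72.78
M3 S281
G1 X125.13 Y86.58 F3289
G1 X155.10 Y110.89
G1 X161.17 Y72.78
M5
G0 X5.86 Y146.01
M3 S754
G1 X116.38 Y261.94 F903
G1 X148.65 Y120.45
G1 X113.07 Y149.81
G1 X137.67 Y14.94
G1 X142.72 Y68.21
M5
G0 X117.75 Y76.98
M3 S281
G1 X8.64 Y240.78 F3289
M5
G0 X81.83 Y24.42
M3 S281
G1 X104.69 Y159.61 F3289
G1 X109.26 Y96.07
G1 X182.14 Y32.44
G1 X191.61 Y248.11
G1 X153.30 Y224.53
G1 X81.83 Y24.42
M5
G0 X74.60 Y226.11
M3 S281
G1 X67.79 Y247.06 F3289
G1 X49.97 Y260.01
G1 X27.95 Y260.01
G1 X10.13 Y247.06
G1 X3.32 Y226.11
G1 X10.13 Y205.16
G1 X27.95 Y192.21
G1 X49.97 Y192.21
G1 X67.79 Y205.16
G1 X74.60 Y226.11
M5
G0 X0.00 Y0.00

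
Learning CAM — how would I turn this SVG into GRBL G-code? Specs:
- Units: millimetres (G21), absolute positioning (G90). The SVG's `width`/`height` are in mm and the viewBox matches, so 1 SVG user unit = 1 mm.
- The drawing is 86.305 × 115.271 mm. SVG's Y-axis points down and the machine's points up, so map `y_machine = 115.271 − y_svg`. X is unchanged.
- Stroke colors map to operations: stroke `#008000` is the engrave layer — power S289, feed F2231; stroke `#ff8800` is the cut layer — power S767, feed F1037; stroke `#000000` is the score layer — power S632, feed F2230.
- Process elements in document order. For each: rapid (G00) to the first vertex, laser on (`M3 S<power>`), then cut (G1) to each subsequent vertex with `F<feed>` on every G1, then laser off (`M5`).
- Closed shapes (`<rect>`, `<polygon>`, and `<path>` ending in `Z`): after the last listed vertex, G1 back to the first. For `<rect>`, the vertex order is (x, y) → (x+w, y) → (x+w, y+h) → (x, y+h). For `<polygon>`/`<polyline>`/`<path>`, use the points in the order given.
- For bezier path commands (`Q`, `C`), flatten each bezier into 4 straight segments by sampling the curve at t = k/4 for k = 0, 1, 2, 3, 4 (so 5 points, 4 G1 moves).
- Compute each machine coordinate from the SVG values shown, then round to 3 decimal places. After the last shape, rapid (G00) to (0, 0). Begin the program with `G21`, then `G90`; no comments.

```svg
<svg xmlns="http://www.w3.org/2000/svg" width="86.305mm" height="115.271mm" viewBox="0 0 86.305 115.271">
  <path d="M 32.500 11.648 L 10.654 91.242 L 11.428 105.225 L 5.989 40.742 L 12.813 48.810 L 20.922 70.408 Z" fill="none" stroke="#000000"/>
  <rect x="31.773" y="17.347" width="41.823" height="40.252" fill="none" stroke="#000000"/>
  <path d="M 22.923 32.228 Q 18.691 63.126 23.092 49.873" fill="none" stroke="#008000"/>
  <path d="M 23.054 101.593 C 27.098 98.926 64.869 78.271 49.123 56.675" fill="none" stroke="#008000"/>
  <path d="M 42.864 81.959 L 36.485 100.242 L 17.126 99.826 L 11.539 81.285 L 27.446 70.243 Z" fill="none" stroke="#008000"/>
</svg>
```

1 u = 1 mm; y_m = 115.271 − y.

[1] `<path>` closed polygon, #000000→score S632 F2230: (32.500,103.623) → (10.654,24.029) → (11.428,10.046) → (5.989,74.529) → (12.813,66.461) → (20.922,44.863) → (32.500,103.623) (closed)

[2] `<rect>` rectangle, #000000→score S632 F2230: (31.773,97.924) → (73.596,97.924) → (73.596,57.672) → (31.773,57.672) → (31.773,97.924) (closed)

[3] `<path>` quadratic bezier, #008000→engrave S289 F2231: (22.923,83.043) → (21.347,70.353) → (20.849,63.183) → (21.431,61.531) → (23.092,65.398)

[4] `<path>` cubic bezier, #008000→engrave S289 F2231: (23.054,13.678) → (31.048,18.785) → (43.510,29.039) → (52.261,42.842) → (49.123,58.596)

[5] `<path>` regular polygon, #008000→engrave S289 F2231: (42.864,33.312) → (36.485,15.029) → (17.126,15.445) → (11.539,33.986) → (27.446,45.028) → (42.864,33.312) (closed)

G21
G90
G00 X32.500 Y103.623
M3 S632
G1 X10.654 Y24.029 F2230
G1 X11.428 Y10.046 F2230
G1 X5.989 Y74.529 F2230
G1 X12.813 Y66.461 F2230
G1 X20.922 Y44.863 F2230
G1 X32.500 Y103.623 F2230
M5
G00 X31.773 Y97.924
M3 S632
G1 X73.596 Y97.924 F2230
G1 X73.596 Y57.672 F2230
G1 X31.773 Y57.672 F2230
G1 X31.773 Y97.924 F2230
M5
G00 X22.923 Y83.043
M3 S289
G1 X21.347 Y70.353 F2231
G1 X20.849 Y63.183 F2231
G1 X21.431 Y61.531 F2231
G1 X23.092 Y65.398 F2231
M5
G00 X23.054 Y13.678
M3 S289
G1 X31.048 Y18.785 F2231
G1 X43.510 Y29.039 F2231
G1 X52.261 Y42.842 F2231
G1 X49.123 Y58.596 F2231
M5
G00 X42.864 Y33.312
M3 S289
G1 X36.485 Y15.029 F2231
G1 X17.126 Y15.445 F2231
G1 X11.539 Y33.986 F2231
G1 X27.446 Y45.028 F2231
G1 X42.864 Y33.312 F2231
M5
G00 X0.000 Y0.000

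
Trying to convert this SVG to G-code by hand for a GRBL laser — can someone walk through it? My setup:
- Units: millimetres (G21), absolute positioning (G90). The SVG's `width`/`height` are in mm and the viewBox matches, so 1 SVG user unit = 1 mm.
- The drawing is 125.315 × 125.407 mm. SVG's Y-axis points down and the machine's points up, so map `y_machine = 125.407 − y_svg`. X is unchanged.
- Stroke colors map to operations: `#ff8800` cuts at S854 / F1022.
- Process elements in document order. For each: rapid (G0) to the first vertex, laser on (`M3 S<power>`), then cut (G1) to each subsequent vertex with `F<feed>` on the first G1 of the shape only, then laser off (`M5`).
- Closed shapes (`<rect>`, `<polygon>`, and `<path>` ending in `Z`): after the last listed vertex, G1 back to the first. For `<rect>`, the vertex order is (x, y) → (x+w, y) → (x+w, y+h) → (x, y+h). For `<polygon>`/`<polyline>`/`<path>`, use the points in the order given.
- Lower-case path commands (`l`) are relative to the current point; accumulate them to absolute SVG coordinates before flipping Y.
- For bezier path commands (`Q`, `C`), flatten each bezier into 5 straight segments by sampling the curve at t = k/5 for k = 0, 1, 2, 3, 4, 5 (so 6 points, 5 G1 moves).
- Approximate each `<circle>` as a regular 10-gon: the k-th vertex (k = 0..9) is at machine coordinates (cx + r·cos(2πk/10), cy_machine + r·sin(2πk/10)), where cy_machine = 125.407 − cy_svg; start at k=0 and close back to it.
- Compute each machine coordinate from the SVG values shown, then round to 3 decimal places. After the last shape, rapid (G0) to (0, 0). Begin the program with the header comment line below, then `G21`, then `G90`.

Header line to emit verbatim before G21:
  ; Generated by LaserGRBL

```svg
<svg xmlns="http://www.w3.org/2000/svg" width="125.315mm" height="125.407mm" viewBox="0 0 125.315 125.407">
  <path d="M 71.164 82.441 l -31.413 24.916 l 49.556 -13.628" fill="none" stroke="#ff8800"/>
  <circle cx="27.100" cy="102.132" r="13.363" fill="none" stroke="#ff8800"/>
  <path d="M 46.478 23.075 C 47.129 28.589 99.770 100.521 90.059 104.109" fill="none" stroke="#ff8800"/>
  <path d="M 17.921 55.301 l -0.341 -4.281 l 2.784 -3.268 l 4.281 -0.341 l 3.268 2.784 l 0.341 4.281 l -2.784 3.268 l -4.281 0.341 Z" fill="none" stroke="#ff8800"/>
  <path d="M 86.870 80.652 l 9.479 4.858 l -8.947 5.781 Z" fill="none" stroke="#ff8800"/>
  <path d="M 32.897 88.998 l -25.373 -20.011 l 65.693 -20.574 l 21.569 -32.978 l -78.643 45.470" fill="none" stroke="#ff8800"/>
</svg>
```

1 u = 1 mm; y_m = 125.407 − y.

[1] `<path>` open polyline, #ff8800→cut S854 F1022: (71.164,42.966) → (39.751,18.050) → (89.307,31.678)

[2] `<circle>` circle, #ff8800→cut S854 F1022: (40.463,23.275) → (37.911,31.130) → (31.229,35.984) → (22.971,35.984) → (16.289,31.130) → (13.737,23.275) → (16.289,15.420) → (22.971,10.566) → (31.229,10.566) → (37.911,15.420) → (40.463,23.275) (closed)

[3] `<path>` cubic bezier, #ff8800→cut S854 F1022: (46.478,102.332) → (52.193,92.132) → (64.897,72.459) → (79.101,49.784) → (89.318,30.574) → (90.059,21.298)

[4] `<path>` regular polygon, #ff8800→cut S854 F1022: (17.921,70.106) → (17.580,74.387) → (20.364,77.655) → (24.645,77.996) → (27.913,75.212) → (28.254,70.931) → (25.470,67.663) → (21.189,67.322) → (17.921,70.106) (closed)

[5] `<path>` regular polygon, #ff8800→cut S854 F1022: (86.870,44.755) → (96.349,39.897) → (87.402,34.116) → (86.870,44.755) (closed)

[6] `<path>` open polyline, #ff8800→cut S854 F1022: (32.897,36.409) → (7.524,56.420) → (73.217,76.994) → (94.786,109.972) → (16.143,64.502)

; Generated by LaserGRBL
G21
G90
G0 X71.164 Y42.966
M3 S854
G1 X39.751 Y18.050 F1022
G1 X89.307 Y31.678
M5
G0 X40.463 Y23.275
M3 S854
G1 X37.911 Y31.130 F1022
G1 X31.229 Y35.984
G1 X22.971 Y35.984
G1 X16.289 Y31.130
G1 X13.737 Y23.275
G1 X16.289 Y15.420
G1 X22.971 Y10.566
G1 X31.229 Y10.566
G1 X37.911 Y15.420
G1 X40.463 Y23.275
M5
G0 X46.478 Y102.332
M3 S854
G1 X52.193 Y92.132 F1022
G1 X64.897 Y72.459
G1 X79.101 Y49.784
G1 X89.318 Y30.574
G1 X90.059 Y21.298
M5
G0 X17.921 Y70.106
M3 S854
G1 X17.580 Y74.387 F1022
G1 X20.364 Y77.655
G1 X24.645 Y77.996
G1 X27.913 Y75.212
G1 X28.254 Y70.931
G1 X25.470 Y67.663
G1 X21.189 Y67.322
G1 X17.921 Y70.106
M5
G0 X86.870 Y44.755
M3 S854
G1 X96.349 Y39.897 F1022
G1 X87.402 Y34.116
G1 X86.870 Y44.755
M5
G0 X32.897 Y36.409
M3 S854
G1 X7.524 Y56.420 F1022
G1 X73.217 Y76.994
G1 X94.786 Y109.972
G1 X16.143 Y64.502
M5
G0 X0.000 Y0.000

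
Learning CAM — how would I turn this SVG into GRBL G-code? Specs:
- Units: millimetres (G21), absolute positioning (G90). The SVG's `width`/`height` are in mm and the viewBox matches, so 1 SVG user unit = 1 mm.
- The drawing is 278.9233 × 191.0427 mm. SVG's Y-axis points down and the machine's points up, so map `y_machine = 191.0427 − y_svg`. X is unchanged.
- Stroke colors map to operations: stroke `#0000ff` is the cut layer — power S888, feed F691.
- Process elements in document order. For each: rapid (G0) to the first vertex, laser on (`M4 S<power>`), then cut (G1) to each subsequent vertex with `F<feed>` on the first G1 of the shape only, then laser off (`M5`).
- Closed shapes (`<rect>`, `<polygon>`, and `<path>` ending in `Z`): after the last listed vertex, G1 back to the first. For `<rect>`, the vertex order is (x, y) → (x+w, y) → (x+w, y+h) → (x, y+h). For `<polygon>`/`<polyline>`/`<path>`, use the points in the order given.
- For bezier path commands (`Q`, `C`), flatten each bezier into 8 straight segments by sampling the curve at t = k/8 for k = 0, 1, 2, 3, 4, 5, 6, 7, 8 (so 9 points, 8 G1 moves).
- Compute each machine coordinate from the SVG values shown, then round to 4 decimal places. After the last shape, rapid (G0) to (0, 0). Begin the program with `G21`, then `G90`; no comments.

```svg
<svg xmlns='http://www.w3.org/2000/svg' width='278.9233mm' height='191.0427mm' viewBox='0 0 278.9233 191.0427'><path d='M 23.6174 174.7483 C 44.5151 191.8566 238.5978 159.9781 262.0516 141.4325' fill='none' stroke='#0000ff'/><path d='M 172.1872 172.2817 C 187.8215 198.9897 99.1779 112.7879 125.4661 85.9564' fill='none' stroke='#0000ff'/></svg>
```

G21
G90
G0 X23.6174 Y16.2944
M4 S888
G1 X38.9006 Y12.0533 F691
G1 X66.3908 Y11.6745
G1 X102.0589 Y14.4275
G1 X141.8760 Y19.5821
G1 X181.8128 Y26.4080
G1 X217.8404 Y34.1748
G1 X245.9297 Y42.1523
G1 X262.0516 Y49.6102
M5
G0 X172.1872 Y18.7610
M4 S888
G1 X173.5902 Y13.7017 F691
G1 X167.7860 Y17.2087
G1 X157.3434 Y27.2632
G1 X144.8314 Y41.8463
G1 X132.8188 Y58.9391
G1 X123.8745 Y76.5226
G1 X120.5673 Y92.5780
G1 X125.4661 Y105.0863
M5
G0 X0.0000 Y0.0000

Since the viewBox matches the mm dimensions, user units are millimetres directly. The only transform is the Y-flip y_m = 191.0427 − y_svg.

Shape 1 is a cubic bezier drawn with `<path>`. Its stroke #0000ff means cut at S888, F691. After flipping Y the toolpath is (23.6174,16.2944) → (38.9006,12.0533) → (66.3908,11.6745) → (102.0589,14.4275) → (141.8760,19.5821) → (181.8128,26.4080) → (217.8404,34.1748) → (245.9297,42.1523) → (262.0516,49.6102).

Shape 2 is a cubic bezier drawn with `<path>`. Its stroke #0000ff means cut at S888, F691. After flipping Y the toolpath is (172.1872,18.7610) → (173.5902,13.7017) → (167.7860,17.2087) → (157.3434,27.2632) → (144.8314,41.8463) → (132.8188,58.9391) → (123.8745,76.5226) → (120.5673,92.5780) → (125.4661,105.0863).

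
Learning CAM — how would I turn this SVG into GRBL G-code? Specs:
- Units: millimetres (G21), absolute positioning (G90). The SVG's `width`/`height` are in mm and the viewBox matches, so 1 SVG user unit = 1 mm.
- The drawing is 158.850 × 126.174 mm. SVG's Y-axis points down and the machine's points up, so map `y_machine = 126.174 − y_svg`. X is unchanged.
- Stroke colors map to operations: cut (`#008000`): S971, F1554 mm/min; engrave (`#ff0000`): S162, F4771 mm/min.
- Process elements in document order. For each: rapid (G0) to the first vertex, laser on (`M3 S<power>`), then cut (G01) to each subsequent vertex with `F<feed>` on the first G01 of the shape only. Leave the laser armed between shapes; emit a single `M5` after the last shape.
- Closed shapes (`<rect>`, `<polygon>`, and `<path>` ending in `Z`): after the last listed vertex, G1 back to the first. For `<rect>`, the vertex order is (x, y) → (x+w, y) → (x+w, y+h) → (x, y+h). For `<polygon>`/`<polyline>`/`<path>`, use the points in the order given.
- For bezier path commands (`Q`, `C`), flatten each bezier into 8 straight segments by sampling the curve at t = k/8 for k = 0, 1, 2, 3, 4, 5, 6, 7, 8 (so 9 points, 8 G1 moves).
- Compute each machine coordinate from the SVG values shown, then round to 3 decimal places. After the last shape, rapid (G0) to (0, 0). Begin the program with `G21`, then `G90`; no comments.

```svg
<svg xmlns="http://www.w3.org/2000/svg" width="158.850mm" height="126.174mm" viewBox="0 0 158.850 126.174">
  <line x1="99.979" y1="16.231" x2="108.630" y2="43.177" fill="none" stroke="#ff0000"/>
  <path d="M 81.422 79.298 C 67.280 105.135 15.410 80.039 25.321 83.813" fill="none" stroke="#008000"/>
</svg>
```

1 u = 1 mm; y_m = 126.174 − y.

[1] `<line>` line segment, #ff0000→engrave S162 F4771: (99.979,109.943) → (108.630,82.997)

[2] `<path>` cubic bezier, #008000→cut S971 F1554: (81.422,46.876) → (74.545,39.419) → (65.296,35.801) → (54.843,35.088) → (44.352,36.345) → (34.987,38.636) → (27.917,41.025) → (24.306,42.579) → (25.321,42.361)

G21
G90
G0 X99.979 Y109.943
M3 S162
G01 X108.630 Y82.997 F4771
G0 X81.422 Y46.876
M3 S971
G01 X74.545 Y39.419 F1554
G01 X65.296 Y35.801
G01 X54.843 Y35.088
G01 X44.352 Y36.345
G01 X34.987 Y38.636
G01 X27.917 Y41.025
G01 X24.306 Y42.579
G01 X25.321 Y42.361
M5
G0 X0.000 Y0.000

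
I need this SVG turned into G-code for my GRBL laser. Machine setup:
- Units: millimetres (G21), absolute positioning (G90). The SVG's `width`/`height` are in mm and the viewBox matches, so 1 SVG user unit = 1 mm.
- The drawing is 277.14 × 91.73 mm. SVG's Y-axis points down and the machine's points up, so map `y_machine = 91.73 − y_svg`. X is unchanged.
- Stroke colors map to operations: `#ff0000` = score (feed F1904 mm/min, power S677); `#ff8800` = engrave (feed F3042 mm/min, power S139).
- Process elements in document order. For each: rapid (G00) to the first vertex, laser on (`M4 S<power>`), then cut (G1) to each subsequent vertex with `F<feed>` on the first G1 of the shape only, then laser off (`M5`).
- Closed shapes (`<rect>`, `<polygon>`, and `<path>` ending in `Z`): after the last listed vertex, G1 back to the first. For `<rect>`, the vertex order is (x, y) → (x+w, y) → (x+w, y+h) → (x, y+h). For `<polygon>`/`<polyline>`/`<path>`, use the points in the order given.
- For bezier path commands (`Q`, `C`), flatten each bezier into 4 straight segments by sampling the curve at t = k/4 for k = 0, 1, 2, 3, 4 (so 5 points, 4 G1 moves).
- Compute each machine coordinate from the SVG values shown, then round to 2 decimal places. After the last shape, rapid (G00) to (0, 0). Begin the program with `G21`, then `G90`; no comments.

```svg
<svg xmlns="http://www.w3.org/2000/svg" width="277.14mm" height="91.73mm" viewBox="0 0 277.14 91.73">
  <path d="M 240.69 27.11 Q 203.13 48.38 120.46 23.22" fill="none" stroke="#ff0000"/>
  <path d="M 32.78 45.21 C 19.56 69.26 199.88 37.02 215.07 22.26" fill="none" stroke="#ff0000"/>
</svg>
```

Since the viewBox matches the mm dimensions, user units are millimetres directly. The only transform is the Y-flip y_m = 91.73 − y_svg.

Shape 1 is a quadratic bezier drawn with `<path>`. Its stroke #ff0000 means score at S677, F1904. After flipping Y the toolpath is (240.69,64.62) → (219.09,56.89) → (191.85,54.96) → (158.98,58.83) → (120.46,68.51).

Shape 2 is a cubic bezier drawn with `<path>`. Its stroke #ff0000 means score at S677, F1904. After flipping Y the toolpath is (32.78,46.52) → (53.55,37.88) → (113.27,43.44) → (178.32,56.28) → (215.07,69.47).

G21
G90
G00 X240.69 Y64.62
M4 S677
G1 X219.09 Y56.89 F1904
G1 X191.85 Y54.96
G1 X158.98 Y58.83
G1 X120.46 Y68.51
M5
G00 X32.78 Y46.52
M4 S677
G1 X53.55 Y37.88 F1904
G1 X113.27 Y43.44
G1 X178.32 Y56.28
G1 X215.07 Y69.47
M5
G00 X0.00 Y0.00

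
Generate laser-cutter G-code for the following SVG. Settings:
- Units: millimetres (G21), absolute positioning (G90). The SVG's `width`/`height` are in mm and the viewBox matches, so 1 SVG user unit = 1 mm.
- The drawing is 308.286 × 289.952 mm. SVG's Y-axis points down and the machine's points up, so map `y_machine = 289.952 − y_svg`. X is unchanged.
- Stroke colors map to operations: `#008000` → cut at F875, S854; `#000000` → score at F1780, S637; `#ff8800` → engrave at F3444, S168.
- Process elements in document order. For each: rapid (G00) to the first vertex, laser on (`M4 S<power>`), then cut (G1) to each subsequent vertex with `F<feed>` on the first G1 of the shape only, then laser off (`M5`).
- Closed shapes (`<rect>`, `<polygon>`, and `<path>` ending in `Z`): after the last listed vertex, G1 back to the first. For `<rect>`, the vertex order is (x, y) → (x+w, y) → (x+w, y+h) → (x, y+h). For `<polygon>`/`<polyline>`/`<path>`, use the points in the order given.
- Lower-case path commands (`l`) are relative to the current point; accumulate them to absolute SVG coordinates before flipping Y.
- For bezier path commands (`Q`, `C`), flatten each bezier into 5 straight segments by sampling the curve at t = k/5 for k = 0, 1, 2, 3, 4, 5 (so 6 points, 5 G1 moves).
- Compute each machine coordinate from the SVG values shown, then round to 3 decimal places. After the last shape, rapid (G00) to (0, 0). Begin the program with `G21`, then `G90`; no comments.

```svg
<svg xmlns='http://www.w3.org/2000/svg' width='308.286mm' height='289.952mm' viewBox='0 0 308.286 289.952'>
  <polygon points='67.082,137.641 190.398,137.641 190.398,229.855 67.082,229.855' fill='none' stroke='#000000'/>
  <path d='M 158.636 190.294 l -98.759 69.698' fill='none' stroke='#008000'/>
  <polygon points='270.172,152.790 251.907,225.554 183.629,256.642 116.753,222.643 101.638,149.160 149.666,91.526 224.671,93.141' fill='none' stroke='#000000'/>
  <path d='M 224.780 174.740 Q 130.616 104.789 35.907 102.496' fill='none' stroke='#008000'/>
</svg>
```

Since the viewBox matches the mm dimensions, user units are millimetres directly. The only transform is the Y-flip y_m = 289.952 − y_svg.

Shape 1 is a rectangle drawn with `<polygon>`. Its stroke #000000 means score at S637, F1780. After flipping Y the toolpath is (67.082,152.311) → (190.398,152.311) → (190.398,60.097) → (67.082,60.097) → (67.082,152.311), returning to the start.

Shape 2 is a line segment drawn with `<path>`. Its stroke #008000 means cut at S854, F875. After flipping Y the toolpath is (158.636,99.658) → (59.877,29.960).

Shape 3 is a regular polygon drawn with `<polygon>`. Its stroke #000000 means score at S637, F1780. After flipping Y the toolpath is (270.172,137.162) → (251.907,64.398) → (183.629,33.310) → (116.753,67.309) → (101.638,140.792) → (149.666,198.426) → (224.671,196.811) → (270.172,137.162), returning to the start.

Shape 4 is a quadratic bezier drawn with `<path>`. Its stroke #008000 means cut at S854, F875. After flipping Y the toolpath is (224.780,115.212) → (187.093,140.486) → (149.362,160.348) → (111.587,174.796) → (73.769,183.832) → (35.907,187.456).

G21
G90
G00 X67.082 Y152.311
M4 S637
G1 X190.398 Y152.311 F1780
G1 X190.398 Y60.097
G1 X67.082 Y60.097
G1 X67.082 Y152.311
M5
G00 X158.636 Y99.658
M4 S854
G1 X59.877 Y29.960 F875
M5
G00 X270.172 Y137.162
M4 S637
G1 X251.907 Y64.398 F1780
G1 X183.629 Y33.310
G1 X116.753 Y67.309
G1 X101.638 Y140.792
G1 X149.666 Y198.426
G1 X224.671 Y196.811
G1 X270.172 Y137.162
M5
G00 X224.780 Y115.212
M4 S854
G1 X187.093 Y140.486 F875
G1 X149.362 Y160.348
G1 X111.587 Y174.796
G1 X73.769 Y183.832
G1 X35.907 Y187.456
M5
G00 X0.000 Y0.000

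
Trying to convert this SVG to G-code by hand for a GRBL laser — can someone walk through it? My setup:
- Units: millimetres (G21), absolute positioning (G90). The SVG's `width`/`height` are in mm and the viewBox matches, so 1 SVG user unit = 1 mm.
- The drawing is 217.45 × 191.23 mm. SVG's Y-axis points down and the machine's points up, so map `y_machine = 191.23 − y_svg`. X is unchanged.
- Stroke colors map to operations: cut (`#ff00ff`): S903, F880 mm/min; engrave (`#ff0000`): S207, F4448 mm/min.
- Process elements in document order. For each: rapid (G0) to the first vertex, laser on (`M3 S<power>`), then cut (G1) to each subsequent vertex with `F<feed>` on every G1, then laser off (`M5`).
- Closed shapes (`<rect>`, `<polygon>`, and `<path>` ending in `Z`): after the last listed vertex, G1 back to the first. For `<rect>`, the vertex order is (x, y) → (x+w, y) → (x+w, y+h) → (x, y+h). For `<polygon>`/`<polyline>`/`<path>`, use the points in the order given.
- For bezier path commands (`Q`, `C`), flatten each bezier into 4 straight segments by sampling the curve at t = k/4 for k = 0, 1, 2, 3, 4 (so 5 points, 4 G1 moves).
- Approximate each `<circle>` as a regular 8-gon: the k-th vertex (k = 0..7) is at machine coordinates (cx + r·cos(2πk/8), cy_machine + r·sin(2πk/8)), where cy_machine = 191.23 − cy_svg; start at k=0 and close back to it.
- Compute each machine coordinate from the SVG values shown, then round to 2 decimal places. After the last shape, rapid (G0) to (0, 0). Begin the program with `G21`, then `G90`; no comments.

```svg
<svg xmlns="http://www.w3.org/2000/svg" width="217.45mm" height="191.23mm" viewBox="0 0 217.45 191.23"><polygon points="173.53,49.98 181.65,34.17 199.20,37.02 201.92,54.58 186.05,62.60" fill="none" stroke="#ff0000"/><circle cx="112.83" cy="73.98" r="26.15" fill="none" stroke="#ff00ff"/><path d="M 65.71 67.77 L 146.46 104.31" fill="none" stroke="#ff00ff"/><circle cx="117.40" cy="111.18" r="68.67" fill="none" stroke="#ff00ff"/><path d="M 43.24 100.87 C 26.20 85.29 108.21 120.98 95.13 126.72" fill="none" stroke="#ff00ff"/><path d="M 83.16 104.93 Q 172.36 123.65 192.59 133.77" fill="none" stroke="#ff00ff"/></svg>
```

viewBox `0 0 217.45 191.23` with mm width/height → 1 unit = 1 mm. Flip: y_m = 191.23 − y_svg.

**Shape 1** — `<polygon>` regular polygon, stroke `#ff0000` → engrave (S207, F4448). Machine vertices: (173.53,141.25) → (181.65,157.06) → (199.20,154.21) → (201.92,136.65) → (186.05,128.63) → (173.53,141.25). Closed: final G1 returns to the first vertex.

**Shape 2** — `<circle>` circle, stroke `#ff00ff` → cut (S903, F880). Machine vertices: (138.98,117.25) → (131.32,135.74) → (112.83,143.40) → (94.34,135.74) → (86.68,117.25) → (94.34,98.76) → (112.83,91.10) → (131.32,98.76) → (138.98,117.25). Closed: final G1 returns to the first vertex.

**Shape 3** — `<path>` line segment, stroke `#ff00ff` → cut (S903, F880). Machine vertices: (65.71,123.46) → (146.46,86.92). Open path.

**Shape 4** — `<circle>` circle, stroke `#ff00ff` → cut (S903, F880). Machine vertices: (186.07,80.05) → (165.96,128.61) → (117.40,148.72) → (68.84,128.61) → (48.73,80.05) → (68.84,31.49) → (117.40,11.38) → (165.96,31.49) → (186.07,80.05). Closed: final G1 returns to the first vertex.

**Shape 5** — `<path>` cubic bezier, stroke `#ff00ff` → cut (S903, F880). Control points (SVG): P0=(43.24,100.87), P1=(26.20,85.29), P2=(108.21,120.98), P3=(95.13,126.72); sampled at t=k/4. Machine vertices: (43.24,90.36) → (46.00,93.70) → (67.70,85.43) → (90.14,73.16) → (95.13,64.51). Open path.

**Shape 6** — `<path>` quadratic bezier, stroke `#ff00ff` → cut (S903, F880). Control points (SVG): P0=(83.16,104.93), P1=(172.36,123.65), P2=(192.59,133.77); sampled at t=k/4. Machine vertices: (83.16,86.30) → (123.45,77.48) → (155.12,69.73) → (178.16,63.06) → (192.59,57.46). Open path.

G21
G90
G0 X173.53 Y141.25
M3 S207
G1 X181.65 Y157.06 F4448
G1 X199.20 Y154.21 F4448
G1 X201.92 Y136.65 F4448
G1 X186.05 Y128.63 F4448
G1 X173.53 Y141.25 F4448
M5
G0 X138.98 Y117.25
M3 S903
G1 X131.32 Y135.74 F880
G1 X112.83 Y143.40 F880
G1 X94.34 Y135.74 F880
G1 X86.68 Y117.25 F880
G1 X94.34 Y98.76 F880
G1 X112.83 Y91.10 F880
G1 X131.32 Y98.76 F880
G1 X138.98 Y117.25 F880
M5
G0 X65.71 Y123.46
M3 S903
G1 X146.46 Y86.92 F880
M5
G0 X186.07 Y80.05
M3 S903
G1 X165.96 Y128.61 F880
G1 X117.40 Y148.72 F880
G1 X68.84 Y128.61 F880
G1 X48.73 Y80.05 F880
G1 X68.84 Y31.49 F880
G1 X117.40 Y11.38 F880
G1 X165.96 Y31.49 F880
G1 X186.07 Y80.05 F880
M5
G0 X43.24 Y90.36
M3 S903
G1 X46.00 Y93.70 F880
G1 X67.70 Y85.43 F880
G1 X90.14 Y73.16 F880
G1 X95.13 Y64.51 F880
M5
G0 X83.16 Y86.30
M3 S903
G1 X123.45 Y77.48 F880
G1 X155.12 Y69.73 F880
G1 X178.16 Y63.06 F880
G1 X192.59 Y57.46 F880
M5
G0 X0.00 Y0.00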